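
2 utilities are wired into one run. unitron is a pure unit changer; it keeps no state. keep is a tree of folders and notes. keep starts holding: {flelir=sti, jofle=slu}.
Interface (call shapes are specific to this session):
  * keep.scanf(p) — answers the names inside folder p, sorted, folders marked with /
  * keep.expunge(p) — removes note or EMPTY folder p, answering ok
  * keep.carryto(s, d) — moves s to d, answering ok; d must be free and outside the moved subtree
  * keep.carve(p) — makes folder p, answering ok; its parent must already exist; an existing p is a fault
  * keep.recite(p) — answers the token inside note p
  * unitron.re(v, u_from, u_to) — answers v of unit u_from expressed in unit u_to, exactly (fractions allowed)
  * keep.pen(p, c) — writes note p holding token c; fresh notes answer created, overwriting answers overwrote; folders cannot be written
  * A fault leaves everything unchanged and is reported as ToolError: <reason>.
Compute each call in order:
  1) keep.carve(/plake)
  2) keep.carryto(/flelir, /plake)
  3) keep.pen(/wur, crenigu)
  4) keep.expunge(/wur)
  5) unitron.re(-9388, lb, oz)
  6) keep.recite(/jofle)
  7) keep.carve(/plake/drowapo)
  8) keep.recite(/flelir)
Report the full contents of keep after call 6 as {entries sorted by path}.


Answer: {flelir=sti, jofle=slu, plake/}

Derivation:
I use keep.carve(p: /plake), which returns ok.
I invoke keep.carryto(s: /flelir, d: /plake), giving ToolError: exists.
I run keep.pen(p: /wur, c: crenigu), which returns created.
Calling keep.expunge(p: /wur), giving ok.
I use unitron.re(v: -9388, u_from: lb, u_to: oz), and see -150208.
I call keep.recite(p: /jofle), which returns slu.
Then keep.carve(p: /plake/drowapo), and get ok.
I invoke keep.recite(p: /flelir), and see sti.


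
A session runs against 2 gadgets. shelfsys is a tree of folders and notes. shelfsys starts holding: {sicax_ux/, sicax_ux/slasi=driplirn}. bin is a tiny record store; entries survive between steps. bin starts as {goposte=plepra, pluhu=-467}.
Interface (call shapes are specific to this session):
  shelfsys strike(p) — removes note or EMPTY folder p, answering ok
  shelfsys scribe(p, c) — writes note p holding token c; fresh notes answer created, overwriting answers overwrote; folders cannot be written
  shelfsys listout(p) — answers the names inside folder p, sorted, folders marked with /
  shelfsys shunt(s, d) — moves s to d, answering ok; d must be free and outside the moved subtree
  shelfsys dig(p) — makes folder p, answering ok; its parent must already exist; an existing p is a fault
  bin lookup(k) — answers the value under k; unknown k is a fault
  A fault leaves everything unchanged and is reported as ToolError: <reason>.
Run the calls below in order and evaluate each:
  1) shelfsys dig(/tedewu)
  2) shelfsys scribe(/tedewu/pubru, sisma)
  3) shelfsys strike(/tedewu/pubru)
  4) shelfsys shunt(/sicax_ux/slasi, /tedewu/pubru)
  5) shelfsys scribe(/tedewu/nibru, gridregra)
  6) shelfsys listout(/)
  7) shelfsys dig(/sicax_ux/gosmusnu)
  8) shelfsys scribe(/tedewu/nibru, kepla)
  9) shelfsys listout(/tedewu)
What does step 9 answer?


Answer: [nibru, pubru]

Derivation:
// 1. shelfsys dig(/tedewu) ~> ok
// 2. shelfsys scribe(/tedewu/pubru, sisma) ~> created
// 3. shelfsys strike(/tedewu/pubru) ~> ok
// 4. shelfsys shunt(/sicax_ux/slasi, /tedewu/pubru) ~> ok
// 5. shelfsys scribe(/tedewu/nibru, gridregra) ~> created
// 6. shelfsys listout(/) ~> [sicax_ux/, tedewu/]
// 7. shelfsys dig(/sicax_ux/gosmusnu) ~> ok
// 8. shelfsys scribe(/tedewu/nibru, kepla) ~> overwrote
// 9. shelfsys listout(/tedewu) ~> [nibru, pubru]


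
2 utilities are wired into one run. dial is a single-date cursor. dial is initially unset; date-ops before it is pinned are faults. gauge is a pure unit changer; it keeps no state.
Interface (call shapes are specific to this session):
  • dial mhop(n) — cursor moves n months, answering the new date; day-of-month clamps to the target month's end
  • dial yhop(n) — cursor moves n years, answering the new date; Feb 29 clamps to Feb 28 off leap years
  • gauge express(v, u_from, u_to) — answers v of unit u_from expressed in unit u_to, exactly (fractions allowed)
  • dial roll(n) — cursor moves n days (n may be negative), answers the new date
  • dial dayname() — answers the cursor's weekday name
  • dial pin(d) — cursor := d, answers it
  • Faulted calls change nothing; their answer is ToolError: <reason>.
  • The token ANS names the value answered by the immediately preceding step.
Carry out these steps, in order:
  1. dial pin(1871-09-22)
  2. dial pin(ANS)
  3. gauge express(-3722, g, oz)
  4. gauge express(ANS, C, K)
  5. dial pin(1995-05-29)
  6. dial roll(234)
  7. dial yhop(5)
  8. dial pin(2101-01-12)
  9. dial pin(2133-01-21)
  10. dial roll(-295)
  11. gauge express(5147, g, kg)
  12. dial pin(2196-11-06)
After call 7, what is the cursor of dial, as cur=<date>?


==> dial pin(1871-09-22)
<== 1871-09-22
==> dial pin(ANS)
<== 1871-09-22
==> gauge express(-3722, g, oz)
<== -5955200000/45359237
==> gauge express(ANS, C, K)
<== 128693511731/907184740
==> dial pin(1995-05-29)
<== 1995-05-29
==> dial roll(234)
<== 1996-01-18
==> dial yhop(5)
<== 2001-01-18
==> dial pin(2101-01-12)
<== 2101-01-12
==> dial pin(2133-01-21)
<== 2133-01-21
==> dial roll(-295)
<== 2132-04-01
==> gauge express(5147, g, kg)
<== 5147/1000
==> dial pin(2196-11-06)
<== 2196-11-06

Answer: cur=2001-01-18


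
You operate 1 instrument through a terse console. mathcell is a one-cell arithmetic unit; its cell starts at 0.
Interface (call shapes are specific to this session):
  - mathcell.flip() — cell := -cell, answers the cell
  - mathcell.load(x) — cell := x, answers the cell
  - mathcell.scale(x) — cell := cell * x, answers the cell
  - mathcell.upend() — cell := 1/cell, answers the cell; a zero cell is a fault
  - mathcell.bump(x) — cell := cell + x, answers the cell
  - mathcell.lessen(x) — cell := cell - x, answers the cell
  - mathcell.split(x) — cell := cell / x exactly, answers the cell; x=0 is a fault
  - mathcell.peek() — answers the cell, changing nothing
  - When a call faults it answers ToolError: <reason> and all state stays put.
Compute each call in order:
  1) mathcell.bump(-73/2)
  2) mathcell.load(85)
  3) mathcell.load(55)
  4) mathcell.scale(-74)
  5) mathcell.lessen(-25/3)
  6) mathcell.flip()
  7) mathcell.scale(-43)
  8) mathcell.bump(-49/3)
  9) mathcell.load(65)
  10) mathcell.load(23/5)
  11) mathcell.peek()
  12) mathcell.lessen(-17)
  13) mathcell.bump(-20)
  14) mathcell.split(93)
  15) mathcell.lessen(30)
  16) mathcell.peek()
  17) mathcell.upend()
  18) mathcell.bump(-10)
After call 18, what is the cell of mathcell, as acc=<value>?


Answer: acc=-139885/13942

Derivation:
~$ mathcell.bump -73/2
[out] -73/2
~$ mathcell.load 85
[out] 85
~$ mathcell.load 55
[out] 55
~$ mathcell.scale -74
[out] -4070
~$ mathcell.lessen -25/3
[out] -12185/3
~$ mathcell.flip
[out] 12185/3
~$ mathcell.scale -43
[out] -523955/3
~$ mathcell.bump -49/3
[out] -174668
~$ mathcell.load 65
[out] 65
~$ mathcell.load 23/5
[out] 23/5
~$ mathcell.peek
[out] 23/5
~$ mathcell.lessen -17
[out] 108/5
~$ mathcell.bump -20
[out] 8/5
~$ mathcell.split 93
[out] 8/465
~$ mathcell.lessen 30
[out] -13942/465
~$ mathcell.peek
[out] -13942/465
~$ mathcell.upend
[out] -465/13942
~$ mathcell.bump -10
[out] -139885/13942


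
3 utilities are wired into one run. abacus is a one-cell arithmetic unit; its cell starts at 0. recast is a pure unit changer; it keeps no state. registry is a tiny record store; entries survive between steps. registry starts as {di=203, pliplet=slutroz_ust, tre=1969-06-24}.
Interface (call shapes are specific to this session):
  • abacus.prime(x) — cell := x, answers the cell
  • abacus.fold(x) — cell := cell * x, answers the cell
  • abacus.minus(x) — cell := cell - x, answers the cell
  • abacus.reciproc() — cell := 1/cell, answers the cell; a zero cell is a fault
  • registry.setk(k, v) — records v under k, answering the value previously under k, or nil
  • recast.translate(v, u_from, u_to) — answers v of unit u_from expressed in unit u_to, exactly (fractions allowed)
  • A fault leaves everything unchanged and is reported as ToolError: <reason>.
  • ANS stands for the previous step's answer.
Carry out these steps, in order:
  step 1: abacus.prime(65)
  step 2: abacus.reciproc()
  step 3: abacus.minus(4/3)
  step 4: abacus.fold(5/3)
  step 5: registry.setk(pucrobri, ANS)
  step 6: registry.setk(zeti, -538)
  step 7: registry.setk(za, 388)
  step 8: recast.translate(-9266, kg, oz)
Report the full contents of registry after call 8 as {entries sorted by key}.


Answer: {di=203, pliplet=slutroz_ust, pucrobri=-257/117, tre=1969-06-24, za=388, zeti=-538}

Derivation:
-> abacus.prime(x→65)
<- 65
-> abacus.reciproc()
<- 1/65
-> abacus.minus(x→4/3)
<- -257/195
-> abacus.fold(x→5/3)
<- -257/117
-> registry.setk(k→pucrobri, v→ANS)
<- nil
-> registry.setk(k→zeti, v→-538)
<- nil
-> registry.setk(k→za, v→388)
<- nil
-> recast.translate(v→-9266, u_from→kg, u_to→oz)
<- -14825600000000/45359237


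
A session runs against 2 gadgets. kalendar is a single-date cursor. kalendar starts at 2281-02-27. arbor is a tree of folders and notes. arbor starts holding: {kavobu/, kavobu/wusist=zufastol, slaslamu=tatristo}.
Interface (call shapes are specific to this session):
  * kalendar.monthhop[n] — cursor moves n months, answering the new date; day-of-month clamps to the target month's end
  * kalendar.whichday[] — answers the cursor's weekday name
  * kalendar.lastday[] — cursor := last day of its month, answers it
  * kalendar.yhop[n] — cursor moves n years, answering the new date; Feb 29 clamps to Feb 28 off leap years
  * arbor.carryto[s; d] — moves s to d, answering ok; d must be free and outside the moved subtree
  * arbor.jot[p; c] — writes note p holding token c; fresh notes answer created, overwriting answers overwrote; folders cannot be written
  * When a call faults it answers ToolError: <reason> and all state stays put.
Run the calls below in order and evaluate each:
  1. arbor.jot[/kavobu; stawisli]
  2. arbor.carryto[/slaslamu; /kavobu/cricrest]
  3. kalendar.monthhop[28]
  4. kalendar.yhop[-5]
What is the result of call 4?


·→ jot(p=/kavobu, c=stawisli)
·← ToolError: is a directory
·→ carryto(s=/slaslamu, d=/kavobu/cricrest)
·← ok
·→ monthhop(n=28)
·← 2283-06-27
·→ yhop(n=-5)
·← 2278-06-27

Answer: 2278-06-27


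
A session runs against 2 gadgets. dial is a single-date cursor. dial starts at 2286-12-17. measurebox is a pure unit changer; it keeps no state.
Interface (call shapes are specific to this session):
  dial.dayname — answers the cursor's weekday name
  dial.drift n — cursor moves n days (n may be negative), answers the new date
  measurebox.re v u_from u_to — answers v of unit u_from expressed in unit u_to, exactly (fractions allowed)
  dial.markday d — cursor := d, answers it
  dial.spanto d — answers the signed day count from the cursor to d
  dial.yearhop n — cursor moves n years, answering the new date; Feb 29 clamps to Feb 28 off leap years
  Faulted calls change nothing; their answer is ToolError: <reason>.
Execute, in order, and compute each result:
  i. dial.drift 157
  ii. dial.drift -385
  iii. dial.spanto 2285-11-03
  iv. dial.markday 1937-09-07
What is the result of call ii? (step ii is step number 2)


Do: dial.drift[n: 157]
See: 2287-05-23
Do: dial.drift[n: -385]
See: 2286-05-03
Do: dial.spanto[d: 2285-11-03]
See: -181
Do: dial.markday[d: 1937-09-07]
See: 1937-09-07

Answer: 2286-05-03


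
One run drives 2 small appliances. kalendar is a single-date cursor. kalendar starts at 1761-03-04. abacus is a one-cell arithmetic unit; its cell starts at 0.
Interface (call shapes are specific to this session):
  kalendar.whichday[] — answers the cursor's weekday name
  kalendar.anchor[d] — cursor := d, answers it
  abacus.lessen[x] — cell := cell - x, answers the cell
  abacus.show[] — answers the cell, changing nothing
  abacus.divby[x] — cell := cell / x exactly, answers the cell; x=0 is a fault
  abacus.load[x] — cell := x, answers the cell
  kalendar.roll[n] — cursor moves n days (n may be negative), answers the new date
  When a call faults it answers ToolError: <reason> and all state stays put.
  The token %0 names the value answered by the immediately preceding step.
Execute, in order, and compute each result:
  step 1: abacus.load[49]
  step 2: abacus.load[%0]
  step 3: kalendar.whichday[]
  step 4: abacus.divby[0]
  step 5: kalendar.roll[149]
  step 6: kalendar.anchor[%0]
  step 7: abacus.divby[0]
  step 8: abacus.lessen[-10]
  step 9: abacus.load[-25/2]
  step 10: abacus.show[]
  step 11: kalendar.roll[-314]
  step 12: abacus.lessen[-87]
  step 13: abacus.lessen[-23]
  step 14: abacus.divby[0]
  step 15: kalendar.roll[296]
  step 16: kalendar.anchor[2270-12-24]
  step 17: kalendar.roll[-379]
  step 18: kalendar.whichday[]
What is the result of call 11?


·→ load(x: 49)
·← 49
·→ load(x: %0)
·← 49
·→ whichday()
·← Wednesday
·→ divby(x: 0)
·← ToolError: division by zero
·→ roll(n: 149)
·← 1761-07-31
·→ anchor(d: %0)
·← 1761-07-31
·→ divby(x: 0)
·← ToolError: division by zero
·→ lessen(x: -10)
·← 59
·→ load(x: -25/2)
·← -25/2
·→ show()
·← -25/2
·→ roll(n: -314)
·← 1760-09-20
·→ lessen(x: -87)
·← 149/2
·→ lessen(x: -23)
·← 195/2
·→ divby(x: 0)
·← ToolError: division by zero
·→ roll(n: 296)
·← 1761-07-13
·→ anchor(d: 2270-12-24)
·← 2270-12-24
·→ roll(n: -379)
·← 2269-12-10
·→ whichday()
·← Friday

Answer: 1760-09-20


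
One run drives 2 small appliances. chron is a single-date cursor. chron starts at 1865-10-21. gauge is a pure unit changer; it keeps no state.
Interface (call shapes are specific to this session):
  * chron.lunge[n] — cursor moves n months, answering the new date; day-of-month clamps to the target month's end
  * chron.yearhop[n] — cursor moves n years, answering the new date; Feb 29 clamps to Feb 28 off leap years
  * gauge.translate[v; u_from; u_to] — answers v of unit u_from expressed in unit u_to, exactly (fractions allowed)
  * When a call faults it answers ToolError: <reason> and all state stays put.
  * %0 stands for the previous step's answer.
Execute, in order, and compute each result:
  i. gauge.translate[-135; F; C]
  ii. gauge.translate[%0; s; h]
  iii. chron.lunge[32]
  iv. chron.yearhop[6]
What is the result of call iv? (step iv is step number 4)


>>> translate v=-135 u_from=F u_to=C
= -835/9
>>> translate v=%0 u_from=s u_to=h
= -167/6480
>>> lunge n=32
= 1868-06-21
>>> yearhop n=6
= 1874-06-21

Answer: 1874-06-21


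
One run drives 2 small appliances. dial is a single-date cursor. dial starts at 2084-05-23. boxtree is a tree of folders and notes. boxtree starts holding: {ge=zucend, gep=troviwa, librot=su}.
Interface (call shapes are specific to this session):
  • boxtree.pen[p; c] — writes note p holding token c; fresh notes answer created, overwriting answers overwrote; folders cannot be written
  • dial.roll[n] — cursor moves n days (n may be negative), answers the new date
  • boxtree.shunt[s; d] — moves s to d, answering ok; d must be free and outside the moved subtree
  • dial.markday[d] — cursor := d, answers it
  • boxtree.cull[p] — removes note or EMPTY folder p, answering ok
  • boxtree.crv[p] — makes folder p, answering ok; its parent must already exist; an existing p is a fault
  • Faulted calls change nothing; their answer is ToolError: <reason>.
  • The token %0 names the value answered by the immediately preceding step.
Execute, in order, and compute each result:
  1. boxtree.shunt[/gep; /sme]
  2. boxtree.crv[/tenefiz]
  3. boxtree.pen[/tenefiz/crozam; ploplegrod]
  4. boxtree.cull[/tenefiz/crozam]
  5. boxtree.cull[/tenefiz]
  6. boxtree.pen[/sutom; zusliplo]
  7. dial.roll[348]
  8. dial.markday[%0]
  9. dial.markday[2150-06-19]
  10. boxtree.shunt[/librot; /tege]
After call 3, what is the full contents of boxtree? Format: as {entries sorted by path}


Act: boxtree.shunt[s: /gep; d: /sme]
Obs: ok
Act: boxtree.crv[p: /tenefiz]
Obs: ok
Act: boxtree.pen[p: /tenefiz/crozam; c: ploplegrod]
Obs: created
Act: boxtree.cull[p: /tenefiz/crozam]
Obs: ok
Act: boxtree.cull[p: /tenefiz]
Obs: ok
Act: boxtree.pen[p: /sutom; c: zusliplo]
Obs: created
Act: dial.roll[n: 348]
Obs: 2085-05-06
Act: dial.markday[d: %0]
Obs: 2085-05-06
Act: dial.markday[d: 2150-06-19]
Obs: 2150-06-19
Act: boxtree.shunt[s: /librot; d: /tege]
Obs: ok

Answer: {ge=zucend, librot=su, sme=troviwa, tenefiz/, tenefiz/crozam=ploplegrod}


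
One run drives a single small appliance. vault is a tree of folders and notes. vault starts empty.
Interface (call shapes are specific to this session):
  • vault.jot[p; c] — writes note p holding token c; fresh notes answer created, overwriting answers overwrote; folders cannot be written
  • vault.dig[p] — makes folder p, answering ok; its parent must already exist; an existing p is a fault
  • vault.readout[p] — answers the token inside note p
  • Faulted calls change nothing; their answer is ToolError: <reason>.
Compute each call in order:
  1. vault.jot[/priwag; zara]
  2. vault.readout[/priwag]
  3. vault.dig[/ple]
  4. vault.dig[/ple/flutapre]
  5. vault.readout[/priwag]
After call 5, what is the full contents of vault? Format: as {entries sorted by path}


Answer: {ple/, ple/flutapre/, priwag=zara}

Derivation:
·→ jot(/priwag, zara)
·← created
·→ readout(/priwag)
·← zara
·→ dig(/ple)
·← ok
·→ dig(/ple/flutapre)
·← ok
·→ readout(/priwag)
·← zara


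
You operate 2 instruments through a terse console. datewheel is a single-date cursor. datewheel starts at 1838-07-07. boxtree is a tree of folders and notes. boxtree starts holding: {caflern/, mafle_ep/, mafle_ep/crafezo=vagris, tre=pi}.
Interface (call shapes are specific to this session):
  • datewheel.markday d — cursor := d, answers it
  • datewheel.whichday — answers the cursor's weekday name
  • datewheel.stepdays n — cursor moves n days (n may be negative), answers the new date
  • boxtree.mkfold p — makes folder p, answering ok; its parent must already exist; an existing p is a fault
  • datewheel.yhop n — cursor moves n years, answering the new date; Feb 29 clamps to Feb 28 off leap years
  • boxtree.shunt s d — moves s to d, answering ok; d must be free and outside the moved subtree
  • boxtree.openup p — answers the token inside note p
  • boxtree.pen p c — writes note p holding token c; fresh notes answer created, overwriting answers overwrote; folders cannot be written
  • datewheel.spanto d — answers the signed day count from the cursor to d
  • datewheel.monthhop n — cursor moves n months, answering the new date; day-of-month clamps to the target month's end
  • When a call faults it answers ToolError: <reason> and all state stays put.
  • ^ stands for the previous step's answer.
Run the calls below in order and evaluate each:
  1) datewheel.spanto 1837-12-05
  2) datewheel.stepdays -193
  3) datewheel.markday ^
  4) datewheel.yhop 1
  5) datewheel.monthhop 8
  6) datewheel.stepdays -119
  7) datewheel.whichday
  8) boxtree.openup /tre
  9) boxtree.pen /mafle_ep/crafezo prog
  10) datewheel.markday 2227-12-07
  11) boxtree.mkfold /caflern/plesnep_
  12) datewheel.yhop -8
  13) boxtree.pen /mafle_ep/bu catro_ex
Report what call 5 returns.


Answer: 1839-08-26

Derivation:
Now I run datewheel.spanto(d=1837-12-05): -214.
Using datewheel.stepdays(n=-193): 1837-12-26.
I invoke datewheel.markday(d=^), giving 1837-12-26.
I use datewheel.yhop(n=1): 1838-12-26.
Next I call datewheel.monthhop(n=8), — result: 1839-08-26.
I try datewheel.stepdays(n=-119), and observe 1839-04-29.
I run datewheel.whichday(), and get Monday.
I try boxtree.openup(p=/tre), and see pi.
Using boxtree.pen(p=/mafle_ep/crafezo, c=prog): overwrote.
I call datewheel.markday(d=2227-12-07), — result: 2227-12-07.
Invoking boxtree.mkfold(p=/caflern/plesnep_), → ok.
I use datewheel.yhop(n=-8), → 2219-12-07.
I run boxtree.pen(p=/mafle_ep/bu, c=catro_ex), yielding created.


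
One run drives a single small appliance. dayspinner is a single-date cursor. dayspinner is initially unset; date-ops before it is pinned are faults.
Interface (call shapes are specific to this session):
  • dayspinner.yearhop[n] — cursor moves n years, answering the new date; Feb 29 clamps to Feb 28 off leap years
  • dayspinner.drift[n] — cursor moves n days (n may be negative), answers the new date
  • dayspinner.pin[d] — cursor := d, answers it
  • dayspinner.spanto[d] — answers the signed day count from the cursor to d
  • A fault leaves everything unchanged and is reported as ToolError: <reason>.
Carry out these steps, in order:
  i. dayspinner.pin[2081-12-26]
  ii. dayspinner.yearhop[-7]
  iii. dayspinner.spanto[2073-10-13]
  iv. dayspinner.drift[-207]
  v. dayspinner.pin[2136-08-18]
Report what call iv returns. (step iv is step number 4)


! dayspinner.pin(d→2081-12-26) == 2081-12-26
! dayspinner.yearhop(n→-7) == 2074-12-26
! dayspinner.spanto(d→2073-10-13) == -439
! dayspinner.drift(n→-207) == 2074-06-02
! dayspinner.pin(d→2136-08-18) == 2136-08-18

Answer: 2074-06-02


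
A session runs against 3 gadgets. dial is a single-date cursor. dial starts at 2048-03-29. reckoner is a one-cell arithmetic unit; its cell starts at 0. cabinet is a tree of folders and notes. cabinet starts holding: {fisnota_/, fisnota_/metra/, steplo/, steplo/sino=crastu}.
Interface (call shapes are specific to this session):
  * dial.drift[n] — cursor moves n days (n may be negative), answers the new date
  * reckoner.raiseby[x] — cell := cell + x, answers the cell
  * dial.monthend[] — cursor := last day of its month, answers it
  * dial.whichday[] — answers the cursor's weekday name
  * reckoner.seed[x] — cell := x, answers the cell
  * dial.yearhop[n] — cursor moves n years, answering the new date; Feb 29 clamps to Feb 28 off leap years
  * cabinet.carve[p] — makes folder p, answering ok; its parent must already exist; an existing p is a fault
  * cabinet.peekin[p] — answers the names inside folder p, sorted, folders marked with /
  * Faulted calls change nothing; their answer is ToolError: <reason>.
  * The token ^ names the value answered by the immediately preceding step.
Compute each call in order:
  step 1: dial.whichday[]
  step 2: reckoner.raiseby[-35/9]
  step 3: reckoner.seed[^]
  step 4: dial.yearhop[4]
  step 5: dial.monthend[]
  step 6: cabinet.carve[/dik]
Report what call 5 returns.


Answer: 2052-03-31

Derivation:
// dial.whichday() => Sunday
// reckoner.raiseby(x='-35/9') => -35/9
// reckoner.seed(x='^') => -35/9
// dial.yearhop(n='4') => 2052-03-29
// dial.monthend() => 2052-03-31
// cabinet.carve(p='/dik') => ok


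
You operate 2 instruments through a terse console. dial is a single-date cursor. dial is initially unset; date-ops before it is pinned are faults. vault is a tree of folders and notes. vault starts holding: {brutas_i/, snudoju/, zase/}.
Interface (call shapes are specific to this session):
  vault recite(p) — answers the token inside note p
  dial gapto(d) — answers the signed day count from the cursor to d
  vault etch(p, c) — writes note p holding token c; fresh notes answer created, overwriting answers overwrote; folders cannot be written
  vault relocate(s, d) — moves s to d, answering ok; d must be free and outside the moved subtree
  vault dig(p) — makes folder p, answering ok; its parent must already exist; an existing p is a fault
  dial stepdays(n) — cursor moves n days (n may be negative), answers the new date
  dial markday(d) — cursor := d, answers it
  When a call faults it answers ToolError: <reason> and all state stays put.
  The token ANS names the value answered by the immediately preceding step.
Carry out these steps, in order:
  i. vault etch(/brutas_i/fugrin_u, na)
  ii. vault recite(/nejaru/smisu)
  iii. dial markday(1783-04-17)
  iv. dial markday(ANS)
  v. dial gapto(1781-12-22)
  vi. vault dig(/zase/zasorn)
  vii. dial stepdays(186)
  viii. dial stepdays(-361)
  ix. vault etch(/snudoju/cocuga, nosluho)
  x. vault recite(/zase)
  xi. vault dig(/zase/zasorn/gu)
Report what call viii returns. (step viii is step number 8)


I use vault etch passing p: /brutas_i/fugrin_u, c: na, — result: created.
I try vault recite passing p: /nejaru/smisu, which returns ToolError: not found.
Calling dial markday passing d: 1783-04-17, and get 1783-04-17.
I try dial markday passing d: ANS, — result: 1783-04-17.
I call dial gapto passing d: 1781-12-22, giving -481.
Next I call vault dig passing p: /zase/zasorn, and see ok.
Next I call dial stepdays passing n: 186, giving 1783-10-20.
Then dial stepdays passing n: -361, and get 1782-10-24.
Using vault etch passing p: /snudoju/cocuga, c: nosluho, and see created.
I invoke vault recite passing p: /zase, and get ToolError: is a directory.
Invoking vault dig passing p: /zase/zasorn/gu, and get ok.

Answer: 1782-10-24


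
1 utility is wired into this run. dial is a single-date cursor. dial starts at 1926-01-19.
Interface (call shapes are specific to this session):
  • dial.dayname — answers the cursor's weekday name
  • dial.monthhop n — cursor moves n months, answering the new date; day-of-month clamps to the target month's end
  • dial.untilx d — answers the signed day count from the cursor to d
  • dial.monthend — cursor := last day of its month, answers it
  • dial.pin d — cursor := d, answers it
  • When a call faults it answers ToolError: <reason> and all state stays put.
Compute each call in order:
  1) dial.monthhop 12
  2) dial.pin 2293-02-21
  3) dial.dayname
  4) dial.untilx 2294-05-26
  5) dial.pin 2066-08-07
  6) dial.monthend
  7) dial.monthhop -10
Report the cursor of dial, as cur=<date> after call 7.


Answer: cur=2065-10-31

Derivation:
// dial.monthhop(n: 12) == 1927-01-19
// dial.pin(d: 2293-02-21) == 2293-02-21
// dial.dayname() == Tuesday
// dial.untilx(d: 2294-05-26) == 459
// dial.pin(d: 2066-08-07) == 2066-08-07
// dial.monthend() == 2066-08-31
// dial.monthhop(n: -10) == 2065-10-31


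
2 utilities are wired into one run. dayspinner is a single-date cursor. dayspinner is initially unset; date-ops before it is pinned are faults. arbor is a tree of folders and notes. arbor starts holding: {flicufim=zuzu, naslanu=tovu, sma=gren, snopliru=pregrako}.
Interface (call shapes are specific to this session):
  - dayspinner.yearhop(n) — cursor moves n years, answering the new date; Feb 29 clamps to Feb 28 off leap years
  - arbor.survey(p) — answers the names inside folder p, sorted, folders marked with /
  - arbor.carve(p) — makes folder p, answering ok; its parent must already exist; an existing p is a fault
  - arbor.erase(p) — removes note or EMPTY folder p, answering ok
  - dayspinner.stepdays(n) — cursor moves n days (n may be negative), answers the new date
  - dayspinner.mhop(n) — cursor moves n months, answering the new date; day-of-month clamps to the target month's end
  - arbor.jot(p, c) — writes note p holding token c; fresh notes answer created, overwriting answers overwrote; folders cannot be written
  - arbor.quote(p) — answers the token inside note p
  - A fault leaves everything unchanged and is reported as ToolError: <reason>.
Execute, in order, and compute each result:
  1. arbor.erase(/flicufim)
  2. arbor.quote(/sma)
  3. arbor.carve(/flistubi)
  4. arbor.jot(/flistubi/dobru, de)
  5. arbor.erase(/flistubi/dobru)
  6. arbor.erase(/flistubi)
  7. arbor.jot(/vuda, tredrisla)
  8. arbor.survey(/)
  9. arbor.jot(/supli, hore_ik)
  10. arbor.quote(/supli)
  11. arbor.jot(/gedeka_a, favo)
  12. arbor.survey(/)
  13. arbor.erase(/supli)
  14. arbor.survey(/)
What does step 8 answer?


Answer: [naslanu, sma, snopliru, vuda]

Derivation:
Step: arbor.erase[p='/flicufim']
Result: ok
Step: arbor.quote[p='/sma']
Result: gren
Step: arbor.carve[p='/flistubi']
Result: ok
Step: arbor.jot[p='/flistubi/dobru'; c='de']
Result: created
Step: arbor.erase[p='/flistubi/dobru']
Result: ok
Step: arbor.erase[p='/flistubi']
Result: ok
Step: arbor.jot[p='/vuda'; c='tredrisla']
Result: created
Step: arbor.survey[p='/']
Result: [naslanu, sma, snopliru, vuda]
Step: arbor.jot[p='/supli'; c='hore_ik']
Result: created
Step: arbor.quote[p='/supli']
Result: hore_ik
Step: arbor.jot[p='/gedeka_a'; c='favo']
Result: created
Step: arbor.survey[p='/']
Result: [gedeka_a, naslanu, sma, snopliru, supli, vuda]
Step: arbor.erase[p='/supli']
Result: ok
Step: arbor.survey[p='/']
Result: [gedeka_a, naslanu, sma, snopliru, vuda]


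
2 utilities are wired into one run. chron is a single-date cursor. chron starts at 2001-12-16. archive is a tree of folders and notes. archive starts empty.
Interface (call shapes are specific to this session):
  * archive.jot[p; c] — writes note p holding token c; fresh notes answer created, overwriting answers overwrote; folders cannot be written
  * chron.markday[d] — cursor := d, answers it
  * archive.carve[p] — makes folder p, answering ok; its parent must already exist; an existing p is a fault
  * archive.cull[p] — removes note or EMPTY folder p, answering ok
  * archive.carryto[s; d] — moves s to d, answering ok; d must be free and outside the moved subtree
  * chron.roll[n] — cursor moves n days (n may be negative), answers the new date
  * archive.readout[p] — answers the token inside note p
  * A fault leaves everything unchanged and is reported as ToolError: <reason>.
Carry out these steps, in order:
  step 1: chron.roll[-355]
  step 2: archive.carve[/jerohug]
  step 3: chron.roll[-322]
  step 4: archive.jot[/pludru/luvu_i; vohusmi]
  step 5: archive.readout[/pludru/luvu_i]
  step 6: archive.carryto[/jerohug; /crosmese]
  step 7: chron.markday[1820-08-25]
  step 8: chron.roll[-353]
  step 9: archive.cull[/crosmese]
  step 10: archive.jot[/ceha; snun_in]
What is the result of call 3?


~$ chron.roll -355
[out] 2000-12-26
~$ archive.carve /jerohug
[out] ok
~$ chron.roll -322
[out] 2000-02-08
~$ archive.jot /pludru/luvu_i vohusmi
[out] ToolError: no parent
~$ archive.readout /pludru/luvu_i
[out] ToolError: not found
~$ archive.carryto /jerohug /crosmese
[out] ok
~$ chron.markday 1820-08-25
[out] 1820-08-25
~$ chron.roll -353
[out] 1819-09-07
~$ archive.cull /crosmese
[out] ok
~$ archive.jot /ceha snun_in
[out] created

Answer: 2000-02-08


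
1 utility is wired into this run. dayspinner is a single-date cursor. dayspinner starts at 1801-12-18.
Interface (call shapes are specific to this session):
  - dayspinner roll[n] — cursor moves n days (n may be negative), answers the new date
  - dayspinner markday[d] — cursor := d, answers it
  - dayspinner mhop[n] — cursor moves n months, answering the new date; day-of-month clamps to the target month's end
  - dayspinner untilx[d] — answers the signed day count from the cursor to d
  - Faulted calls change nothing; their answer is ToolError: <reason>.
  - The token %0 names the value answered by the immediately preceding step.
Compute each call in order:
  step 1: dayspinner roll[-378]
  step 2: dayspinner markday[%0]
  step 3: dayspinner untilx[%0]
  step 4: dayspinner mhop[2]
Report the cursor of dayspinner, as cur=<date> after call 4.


Answer: cur=1801-02-05

Derivation:
·→ dayspinner roll(-378)
·← 1800-12-05
·→ dayspinner markday(%0)
·← 1800-12-05
·→ dayspinner untilx(%0)
·← 0
·→ dayspinner mhop(2)
·← 1801-02-05


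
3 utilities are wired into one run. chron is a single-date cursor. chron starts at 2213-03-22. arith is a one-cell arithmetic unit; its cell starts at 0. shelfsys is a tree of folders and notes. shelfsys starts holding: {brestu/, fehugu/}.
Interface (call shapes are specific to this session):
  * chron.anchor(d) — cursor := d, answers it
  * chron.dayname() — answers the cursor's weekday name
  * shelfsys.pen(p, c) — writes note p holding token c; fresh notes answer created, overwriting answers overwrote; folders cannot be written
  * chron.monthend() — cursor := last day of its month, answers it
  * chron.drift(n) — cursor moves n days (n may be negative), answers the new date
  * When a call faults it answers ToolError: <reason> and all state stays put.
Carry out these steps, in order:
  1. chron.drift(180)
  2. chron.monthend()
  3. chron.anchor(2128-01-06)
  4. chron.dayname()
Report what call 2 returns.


Answer: 2213-09-30

Derivation:
% drift n=180
:: 2213-09-18
% monthend
:: 2213-09-30
% anchor d=2128-01-06
:: 2128-01-06
% dayname
:: Tuesday


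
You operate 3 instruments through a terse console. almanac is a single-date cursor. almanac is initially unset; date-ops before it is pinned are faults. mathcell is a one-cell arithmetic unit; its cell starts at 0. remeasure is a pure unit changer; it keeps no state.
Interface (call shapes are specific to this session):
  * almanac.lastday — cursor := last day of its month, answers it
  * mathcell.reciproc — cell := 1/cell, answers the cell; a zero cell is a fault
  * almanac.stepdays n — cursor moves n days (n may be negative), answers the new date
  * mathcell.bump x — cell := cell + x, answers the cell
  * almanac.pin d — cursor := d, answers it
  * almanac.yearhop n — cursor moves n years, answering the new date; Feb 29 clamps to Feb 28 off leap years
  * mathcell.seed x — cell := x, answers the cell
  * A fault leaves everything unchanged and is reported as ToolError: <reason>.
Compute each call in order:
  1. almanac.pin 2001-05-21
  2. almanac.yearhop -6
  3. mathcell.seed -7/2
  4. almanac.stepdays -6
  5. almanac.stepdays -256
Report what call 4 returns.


I invoke pin with d='2001-05-21': 2001-05-21.
Invoking yearhop with n='-6', and get 1995-05-21.
Calling seed with x='-7/2': -7/2.
Calling stepdays with n='-6', — result: 1995-05-15.
Using stepdays with n='-256', which returns 1994-09-01.

Answer: 1995-05-15


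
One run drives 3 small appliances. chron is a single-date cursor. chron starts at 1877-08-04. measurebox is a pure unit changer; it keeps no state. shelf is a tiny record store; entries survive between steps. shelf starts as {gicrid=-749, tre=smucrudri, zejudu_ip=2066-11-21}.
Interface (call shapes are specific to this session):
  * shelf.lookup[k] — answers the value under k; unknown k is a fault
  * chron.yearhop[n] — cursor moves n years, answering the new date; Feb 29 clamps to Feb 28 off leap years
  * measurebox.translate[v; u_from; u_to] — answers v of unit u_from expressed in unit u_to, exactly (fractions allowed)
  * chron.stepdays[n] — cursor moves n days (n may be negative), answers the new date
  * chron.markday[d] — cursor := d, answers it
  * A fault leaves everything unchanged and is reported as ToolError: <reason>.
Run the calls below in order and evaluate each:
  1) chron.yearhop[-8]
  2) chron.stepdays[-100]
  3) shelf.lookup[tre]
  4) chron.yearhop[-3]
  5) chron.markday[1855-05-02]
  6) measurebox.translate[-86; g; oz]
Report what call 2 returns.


Answer: 1869-04-26

Derivation:
Now I run yearhop on n: -8, → 1869-08-04.
I use stepdays on n: -100, → 1869-04-26.
Then lookup on k: tre, which returns smucrudri.
I use yearhop on n: -3, which returns 1866-04-26.
Next I call markday on d: 1855-05-02: 1855-05-02.
I invoke translate on v: -86, u_from: g, u_to: oz, — result: -137600000/45359237.


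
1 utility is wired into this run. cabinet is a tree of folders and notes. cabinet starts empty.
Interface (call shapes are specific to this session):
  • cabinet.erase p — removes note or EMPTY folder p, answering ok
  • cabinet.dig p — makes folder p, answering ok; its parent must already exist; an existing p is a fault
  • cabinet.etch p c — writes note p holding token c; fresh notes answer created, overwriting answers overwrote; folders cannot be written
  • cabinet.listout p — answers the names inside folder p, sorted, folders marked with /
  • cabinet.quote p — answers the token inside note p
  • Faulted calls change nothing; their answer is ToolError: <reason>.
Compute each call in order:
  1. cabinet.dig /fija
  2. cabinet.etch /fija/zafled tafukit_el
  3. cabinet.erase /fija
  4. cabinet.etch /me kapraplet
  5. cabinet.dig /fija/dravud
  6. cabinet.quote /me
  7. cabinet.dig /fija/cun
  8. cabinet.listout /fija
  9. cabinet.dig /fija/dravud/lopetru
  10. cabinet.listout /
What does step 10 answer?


Answer: [fija/, me]

Derivation:
Now I run cabinet.dig(p: /fija), and see ok.
Calling cabinet.etch(p: /fija/zafled, c: tafukit_el), yielding created.
Next I call cabinet.erase(p: /fija), — result: ToolError: not empty.
Now I run cabinet.etch(p: /me, c: kapraplet), giving created.
Calling cabinet.dig(p: /fija/dravud), — result: ok.
Next I call cabinet.quote(p: /me), → kapraplet.
I call cabinet.dig(p: /fija/cun), → ok.
Using cabinet.listout(p: /fija), → [cun/, dravud/, zafled].
I invoke cabinet.dig(p: /fija/dravud/lopetru), yielding ok.
Invoking cabinet.listout(p: /), and observe [fija/, me].


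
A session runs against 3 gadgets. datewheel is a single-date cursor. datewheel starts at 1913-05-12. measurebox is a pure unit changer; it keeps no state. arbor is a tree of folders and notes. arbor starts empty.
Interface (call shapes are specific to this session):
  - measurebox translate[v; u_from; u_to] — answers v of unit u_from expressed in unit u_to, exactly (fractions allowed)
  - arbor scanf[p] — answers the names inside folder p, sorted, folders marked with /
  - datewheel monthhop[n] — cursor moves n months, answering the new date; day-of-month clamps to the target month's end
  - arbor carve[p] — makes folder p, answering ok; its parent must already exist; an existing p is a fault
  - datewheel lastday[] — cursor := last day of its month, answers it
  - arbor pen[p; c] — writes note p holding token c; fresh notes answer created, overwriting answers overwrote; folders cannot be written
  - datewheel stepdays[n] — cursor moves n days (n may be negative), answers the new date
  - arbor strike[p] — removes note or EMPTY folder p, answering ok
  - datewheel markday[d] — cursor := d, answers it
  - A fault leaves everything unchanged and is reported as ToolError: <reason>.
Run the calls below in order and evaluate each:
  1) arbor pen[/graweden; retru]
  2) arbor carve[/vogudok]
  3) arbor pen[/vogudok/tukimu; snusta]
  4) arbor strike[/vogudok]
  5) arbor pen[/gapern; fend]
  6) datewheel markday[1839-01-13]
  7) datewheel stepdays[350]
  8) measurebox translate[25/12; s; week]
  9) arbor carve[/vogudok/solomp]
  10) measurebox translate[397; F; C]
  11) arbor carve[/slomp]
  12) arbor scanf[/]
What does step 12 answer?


Answer: [gapern, graweden, slomp/, vogudok/]

Derivation:
CALL arbor pen[/graweden; retru]
RET  created
CALL arbor carve[/vogudok]
RET  ok
CALL arbor pen[/vogudok/tukimu; snusta]
RET  created
CALL arbor strike[/vogudok]
RET  ToolError: not empty
CALL arbor pen[/gapern; fend]
RET  created
CALL datewheel markday[1839-01-13]
RET  1839-01-13
CALL datewheel stepdays[350]
RET  1839-12-29
CALL measurebox translate[25/12; s; week]
RET  1/290304
CALL arbor carve[/vogudok/solomp]
RET  ok
CALL measurebox translate[397; F; C]
RET  1825/9
CALL arbor carve[/slomp]
RET  ok
CALL arbor scanf[/]
RET  [gapern, graweden, slomp/, vogudok/]


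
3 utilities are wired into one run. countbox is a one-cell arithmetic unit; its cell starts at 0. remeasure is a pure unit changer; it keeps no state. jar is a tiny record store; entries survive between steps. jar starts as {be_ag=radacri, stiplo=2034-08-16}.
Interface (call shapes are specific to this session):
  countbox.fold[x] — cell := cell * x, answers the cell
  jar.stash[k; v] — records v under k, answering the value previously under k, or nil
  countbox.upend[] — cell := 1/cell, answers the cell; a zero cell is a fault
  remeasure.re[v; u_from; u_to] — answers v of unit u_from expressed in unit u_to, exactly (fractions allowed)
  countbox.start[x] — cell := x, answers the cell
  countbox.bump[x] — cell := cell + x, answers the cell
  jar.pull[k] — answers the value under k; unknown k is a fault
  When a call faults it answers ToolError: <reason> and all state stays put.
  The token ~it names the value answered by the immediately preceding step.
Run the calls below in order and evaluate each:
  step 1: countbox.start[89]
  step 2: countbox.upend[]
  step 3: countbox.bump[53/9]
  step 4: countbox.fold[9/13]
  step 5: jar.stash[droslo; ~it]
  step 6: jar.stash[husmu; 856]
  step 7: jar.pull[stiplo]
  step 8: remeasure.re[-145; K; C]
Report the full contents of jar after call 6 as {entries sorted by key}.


Answer: {be_ag=radacri, droslo=4726/1157, husmu=856, stiplo=2034-08-16}

Derivation:
// 1. countbox.start(89) => 89
// 2. countbox.upend() => 1/89
// 3. countbox.bump(53/9) => 4726/801
// 4. countbox.fold(9/13) => 4726/1157
// 5. jar.stash(droslo, ~it) => nil
// 6. jar.stash(husmu, 856) => nil
// 7. jar.pull(stiplo) => 2034-08-16
// 8. remeasure.re(-145, K, C) => -8363/20
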